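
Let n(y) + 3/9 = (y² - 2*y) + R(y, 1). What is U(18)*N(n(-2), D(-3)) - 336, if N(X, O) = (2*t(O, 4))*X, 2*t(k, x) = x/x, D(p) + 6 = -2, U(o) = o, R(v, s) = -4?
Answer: -270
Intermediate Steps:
D(p) = -8 (D(p) = -6 - 2 = -8)
n(y) = -13/3 + y² - 2*y (n(y) = -⅓ + ((y² - 2*y) - 4) = -⅓ + (-4 + y² - 2*y) = -13/3 + y² - 2*y)
t(k, x) = ½ (t(k, x) = (x/x)/2 = (½)*1 = ½)
N(X, O) = X (N(X, O) = (2*(½))*X = 1*X = X)
U(18)*N(n(-2), D(-3)) - 336 = 18*(-13/3 + (-2)² - 2*(-2)) - 336 = 18*(-13/3 + 4 + 4) - 336 = 18*(11/3) - 336 = 66 - 336 = -270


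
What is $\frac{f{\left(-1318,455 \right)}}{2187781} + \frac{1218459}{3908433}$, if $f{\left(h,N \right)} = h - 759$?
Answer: $\frac{885867878046}{2850265152391} \approx 0.3108$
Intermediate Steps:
$f{\left(h,N \right)} = -759 + h$ ($f{\left(h,N \right)} = h - 759 = -759 + h$)
$\frac{f{\left(-1318,455 \right)}}{2187781} + \frac{1218459}{3908433} = \frac{-759 - 1318}{2187781} + \frac{1218459}{3908433} = \left(-2077\right) \frac{1}{2187781} + 1218459 \cdot \frac{1}{3908433} = - \frac{2077}{2187781} + \frac{406153}{1302811} = \frac{885867878046}{2850265152391}$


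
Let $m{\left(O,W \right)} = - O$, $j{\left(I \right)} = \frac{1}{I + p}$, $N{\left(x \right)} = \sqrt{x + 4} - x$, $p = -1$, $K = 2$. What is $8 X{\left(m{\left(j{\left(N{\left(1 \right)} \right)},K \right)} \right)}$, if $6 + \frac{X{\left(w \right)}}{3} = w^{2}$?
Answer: $72 + 96 \sqrt{5} \approx 286.66$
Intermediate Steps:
$N{\left(x \right)} = \sqrt{4 + x} - x$
$j{\left(I \right)} = \frac{1}{-1 + I}$ ($j{\left(I \right)} = \frac{1}{I - 1} = \frac{1}{-1 + I}$)
$X{\left(w \right)} = -18 + 3 w^{2}$
$8 X{\left(m{\left(j{\left(N{\left(1 \right)} \right)},K \right)} \right)} = 8 \left(-18 + 3 \left(- \frac{1}{-1 + \left(\sqrt{4 + 1} - 1\right)}\right)^{2}\right) = 8 \left(-18 + 3 \left(- \frac{1}{-1 - \left(1 - \sqrt{5}\right)}\right)^{2}\right) = 8 \left(-18 + 3 \left(- \frac{1}{-2 + \sqrt{5}}\right)^{2}\right) = 8 \left(-18 + \frac{3}{\left(-2 + \sqrt{5}\right)^{2}}\right) = -144 + \frac{24}{\left(-2 + \sqrt{5}\right)^{2}}$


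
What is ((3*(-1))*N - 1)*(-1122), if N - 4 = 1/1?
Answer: 17952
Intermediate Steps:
N = 5 (N = 4 + 1/1 = 4 + 1 = 5)
((3*(-1))*N - 1)*(-1122) = ((3*(-1))*5 - 1)*(-1122) = (-3*5 - 1)*(-1122) = (-15 - 1)*(-1122) = -16*(-1122) = 17952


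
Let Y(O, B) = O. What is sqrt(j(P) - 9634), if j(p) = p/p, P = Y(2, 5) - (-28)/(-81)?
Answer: 13*I*sqrt(57) ≈ 98.148*I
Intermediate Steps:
P = 134/81 (P = 2 - (-28)/(-81) = 2 - (-28)*(-1)/81 = 2 - 1*28/81 = 2 - 28/81 = 134/81 ≈ 1.6543)
j(p) = 1
sqrt(j(P) - 9634) = sqrt(1 - 9634) = sqrt(-9633) = 13*I*sqrt(57)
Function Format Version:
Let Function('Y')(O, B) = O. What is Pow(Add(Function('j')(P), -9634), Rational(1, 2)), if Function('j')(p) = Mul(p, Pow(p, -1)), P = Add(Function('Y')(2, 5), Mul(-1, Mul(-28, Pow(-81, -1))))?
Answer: Mul(13, I, Pow(57, Rational(1, 2))) ≈ Mul(98.148, I)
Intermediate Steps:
P = Rational(134, 81) (P = Add(2, Mul(-1, Mul(-28, Pow(-81, -1)))) = Add(2, Mul(-1, Mul(-28, Rational(-1, 81)))) = Add(2, Mul(-1, Rational(28, 81))) = Add(2, Rational(-28, 81)) = Rational(134, 81) ≈ 1.6543)
Function('j')(p) = 1
Pow(Add(Function('j')(P), -9634), Rational(1, 2)) = Pow(Add(1, -9634), Rational(1, 2)) = Pow(-9633, Rational(1, 2)) = Mul(13, I, Pow(57, Rational(1, 2)))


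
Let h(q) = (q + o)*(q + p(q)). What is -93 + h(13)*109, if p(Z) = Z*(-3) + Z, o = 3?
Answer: -22765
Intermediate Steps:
p(Z) = -2*Z (p(Z) = -3*Z + Z = -2*Z)
h(q) = -q*(3 + q) (h(q) = (q + 3)*(q - 2*q) = (3 + q)*(-q) = -q*(3 + q))
-93 + h(13)*109 = -93 + (13*(-3 - 1*13))*109 = -93 + (13*(-3 - 13))*109 = -93 + (13*(-16))*109 = -93 - 208*109 = -93 - 22672 = -22765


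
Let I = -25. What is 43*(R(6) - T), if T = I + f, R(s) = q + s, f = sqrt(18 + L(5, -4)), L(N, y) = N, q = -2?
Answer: 1247 - 43*sqrt(23) ≈ 1040.8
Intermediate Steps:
f = sqrt(23) (f = sqrt(18 + 5) = sqrt(23) ≈ 4.7958)
R(s) = -2 + s
T = -25 + sqrt(23) ≈ -20.204
43*(R(6) - T) = 43*((-2 + 6) - (-25 + sqrt(23))) = 43*(4 + (25 - sqrt(23))) = 43*(29 - sqrt(23)) = 1247 - 43*sqrt(23)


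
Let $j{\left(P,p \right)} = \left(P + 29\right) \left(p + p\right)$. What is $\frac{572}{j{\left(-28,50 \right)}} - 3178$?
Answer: $- \frac{79307}{25} \approx -3172.3$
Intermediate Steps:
$j{\left(P,p \right)} = 2 p \left(29 + P\right)$ ($j{\left(P,p \right)} = \left(29 + P\right) 2 p = 2 p \left(29 + P\right)$)
$\frac{572}{j{\left(-28,50 \right)}} - 3178 = \frac{572}{2 \cdot 50 \left(29 - 28\right)} - 3178 = \frac{572}{2 \cdot 50 \cdot 1} - 3178 = \frac{572}{100} - 3178 = 572 \cdot \frac{1}{100} - 3178 = \frac{143}{25} - 3178 = - \frac{79307}{25}$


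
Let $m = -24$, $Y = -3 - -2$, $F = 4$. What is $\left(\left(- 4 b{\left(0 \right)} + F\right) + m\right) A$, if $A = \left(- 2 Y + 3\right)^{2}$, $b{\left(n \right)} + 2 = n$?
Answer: $-300$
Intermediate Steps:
$b{\left(n \right)} = -2 + n$
$Y = -1$ ($Y = -3 + 2 = -1$)
$A = 25$ ($A = \left(\left(-2\right) \left(-1\right) + 3\right)^{2} = \left(2 + 3\right)^{2} = 5^{2} = 25$)
$\left(\left(- 4 b{\left(0 \right)} + F\right) + m\right) A = \left(\left(- 4 \left(-2 + 0\right) + 4\right) - 24\right) 25 = \left(\left(\left(-4\right) \left(-2\right) + 4\right) - 24\right) 25 = \left(\left(8 + 4\right) - 24\right) 25 = \left(12 - 24\right) 25 = \left(-12\right) 25 = -300$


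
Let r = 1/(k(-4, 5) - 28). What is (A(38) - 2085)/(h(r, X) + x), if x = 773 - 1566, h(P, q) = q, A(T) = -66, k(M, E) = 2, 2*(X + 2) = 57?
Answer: 1434/511 ≈ 2.8063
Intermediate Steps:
X = 53/2 (X = -2 + (1/2)*57 = -2 + 57/2 = 53/2 ≈ 26.500)
r = -1/26 (r = 1/(2 - 28) = 1/(-26) = -1/26 ≈ -0.038462)
x = -793
(A(38) - 2085)/(h(r, X) + x) = (-66 - 2085)/(53/2 - 793) = -2151/(-1533/2) = -2151*(-2/1533) = 1434/511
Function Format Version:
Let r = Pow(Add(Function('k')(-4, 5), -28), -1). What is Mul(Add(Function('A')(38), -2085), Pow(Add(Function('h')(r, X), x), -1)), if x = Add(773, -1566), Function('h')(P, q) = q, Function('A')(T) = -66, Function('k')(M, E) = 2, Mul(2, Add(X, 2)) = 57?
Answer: Rational(1434, 511) ≈ 2.8063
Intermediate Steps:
X = Rational(53, 2) (X = Add(-2, Mul(Rational(1, 2), 57)) = Add(-2, Rational(57, 2)) = Rational(53, 2) ≈ 26.500)
r = Rational(-1, 26) (r = Pow(Add(2, -28), -1) = Pow(-26, -1) = Rational(-1, 26) ≈ -0.038462)
x = -793
Mul(Add(Function('A')(38), -2085), Pow(Add(Function('h')(r, X), x), -1)) = Mul(Add(-66, -2085), Pow(Add(Rational(53, 2), -793), -1)) = Mul(-2151, Pow(Rational(-1533, 2), -1)) = Mul(-2151, Rational(-2, 1533)) = Rational(1434, 511)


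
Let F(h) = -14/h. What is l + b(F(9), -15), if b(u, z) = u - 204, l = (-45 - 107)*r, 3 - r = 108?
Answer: 141790/9 ≈ 15754.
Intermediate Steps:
r = -105 (r = 3 - 1*108 = 3 - 108 = -105)
l = 15960 (l = (-45 - 107)*(-105) = -152*(-105) = 15960)
b(u, z) = -204 + u
l + b(F(9), -15) = 15960 + (-204 - 14/9) = 15960 - 1850/9 = 141790/9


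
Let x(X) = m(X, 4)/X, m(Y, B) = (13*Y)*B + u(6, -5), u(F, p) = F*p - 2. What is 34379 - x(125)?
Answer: 4290907/125 ≈ 34327.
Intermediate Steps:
u(F, p) = -2 + F*p
m(Y, B) = -32 + 13*B*Y (m(Y, B) = (13*Y)*B + (-2 + 6*(-5)) = 13*B*Y + (-2 - 30) = 13*B*Y - 32 = -32 + 13*B*Y)
x(X) = (-32 + 52*X)/X (x(X) = (-32 + 13*4*X)/X = (-32 + 52*X)/X)
34379 - x(125) = 34379 - (52 - 32/125) = 34379 - 1*6468/125 = 34379 - 6468/125 = 4290907/125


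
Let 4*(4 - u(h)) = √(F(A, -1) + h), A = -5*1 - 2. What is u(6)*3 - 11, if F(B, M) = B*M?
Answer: 1 - 3*√13/4 ≈ -1.7042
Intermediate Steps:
A = -7 (A = -5 - 2 = -7)
u(h) = 4 - √(7 + h)/4 (u(h) = 4 - √(-7*(-1) + h)/4 = 4 - √(7 + h)/4)
u(6)*3 - 11 = (4 - √(7 + 6)/4)*3 - 11 = (4 - √13/4)*3 - 11 = (12 - 3*√13/4) - 11 = 1 - 3*√13/4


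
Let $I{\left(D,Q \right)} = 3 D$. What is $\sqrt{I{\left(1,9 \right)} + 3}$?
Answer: $\sqrt{6} \approx 2.4495$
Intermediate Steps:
$\sqrt{I{\left(1,9 \right)} + 3} = \sqrt{3 \cdot 1 + 3} = \sqrt{3 + 3} = \sqrt{6}$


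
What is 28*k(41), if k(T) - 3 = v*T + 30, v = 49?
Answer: 57176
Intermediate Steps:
k(T) = 33 + 49*T (k(T) = 3 + (49*T + 30) = 3 + (30 + 49*T) = 33 + 49*T)
28*k(41) = 28*(33 + 49*41) = 28*(33 + 2009) = 28*2042 = 57176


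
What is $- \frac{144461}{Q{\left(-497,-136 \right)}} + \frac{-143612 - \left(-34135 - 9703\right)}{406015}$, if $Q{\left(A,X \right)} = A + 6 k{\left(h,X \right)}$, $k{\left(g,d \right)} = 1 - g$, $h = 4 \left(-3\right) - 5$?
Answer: $\frac{58614520829}{157939835} \approx 371.12$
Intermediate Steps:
$h = -17$ ($h = -12 - 5 = -17$)
$Q{\left(A,X \right)} = 108 + A$ ($Q{\left(A,X \right)} = A + 6 \left(1 - -17\right) = A + 6 \left(1 + 17\right) = A + 6 \cdot 18 = A + 108 = 108 + A$)
$- \frac{144461}{Q{\left(-497,-136 \right)}} + \frac{-143612 - \left(-34135 - 9703\right)}{406015} = - \frac{144461}{108 - 497} + \frac{-143612 - \left(-34135 - 9703\right)}{406015} = - \frac{144461}{-389} + \left(-143612 - -43838\right) \frac{1}{406015} = \left(-144461\right) \left(- \frac{1}{389}\right) + \left(-143612 + 43838\right) \frac{1}{406015} = \frac{144461}{389} - \frac{99774}{406015} = \frac{58614520829}{157939835}$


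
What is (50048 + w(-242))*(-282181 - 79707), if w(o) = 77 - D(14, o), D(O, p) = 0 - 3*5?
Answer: -18145064320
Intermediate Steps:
D(O, p) = -15 (D(O, p) = 0 - 15 = -15)
w(o) = 92 (w(o) = 77 - 1*(-15) = 77 + 15 = 92)
(50048 + w(-242))*(-282181 - 79707) = (50048 + 92)*(-282181 - 79707) = 50140*(-361888) = -18145064320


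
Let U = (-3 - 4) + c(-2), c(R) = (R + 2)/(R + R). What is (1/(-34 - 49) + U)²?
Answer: 338724/6889 ≈ 49.169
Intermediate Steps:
c(R) = (2 + R)/(2*R) (c(R) = (2 + R)/((2*R)) = (2 + R)*(1/(2*R)) = (2 + R)/(2*R))
U = -7 (U = (-3 - 4) + (½)*(2 - 2)/(-2) = -7 + (½)*(-½)*0 = -7 + 0 = -7)
(1/(-34 - 49) + U)² = (1/(-34 - 49) - 7)² = (1/(-83) - 7)² = (-1/83 - 7)² = (-582/83)² = 338724/6889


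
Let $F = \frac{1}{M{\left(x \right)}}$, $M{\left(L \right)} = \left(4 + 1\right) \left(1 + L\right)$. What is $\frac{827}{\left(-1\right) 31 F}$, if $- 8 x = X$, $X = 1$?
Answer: $- \frac{28945}{248} \approx -116.71$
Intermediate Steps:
$x = - \frac{1}{8}$ ($x = \left(- \frac{1}{8}\right) 1 = - \frac{1}{8} \approx -0.125$)
$M{\left(L \right)} = 5 + 5 L$ ($M{\left(L \right)} = 5 \left(1 + L\right) = 5 + 5 L$)
$F = \frac{8}{35}$ ($F = \frac{1}{5 + 5 \left(- \frac{1}{8}\right)} = \frac{1}{5 - \frac{5}{8}} = \frac{1}{\frac{35}{8}} = \frac{8}{35} \approx 0.22857$)
$\frac{827}{\left(-1\right) 31 F} = \frac{827}{\left(-1\right) 31 \cdot \frac{8}{35}} = \frac{827}{\left(-31\right) \frac{8}{35}} = \frac{827}{- \frac{248}{35}} = 827 \left(- \frac{35}{248}\right) = - \frac{28945}{248}$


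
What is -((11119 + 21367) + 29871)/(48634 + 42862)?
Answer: -62357/91496 ≈ -0.68153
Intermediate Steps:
-((11119 + 21367) + 29871)/(48634 + 42862) = -(32486 + 29871)/91496 = -62357/91496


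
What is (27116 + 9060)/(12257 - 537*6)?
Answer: 36176/9035 ≈ 4.0040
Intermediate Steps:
(27116 + 9060)/(12257 - 537*6) = 36176/(12257 - 3222) = 36176/9035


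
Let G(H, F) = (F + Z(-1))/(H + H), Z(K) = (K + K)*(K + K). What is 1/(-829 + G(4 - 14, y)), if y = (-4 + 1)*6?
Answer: -10/8283 ≈ -0.0012073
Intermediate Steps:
y = -18 (y = -3*6 = -18)
Z(K) = 4*K**2 (Z(K) = (2*K)*(2*K) = 4*K**2)
G(H, F) = (4 + F)/(2*H) (G(H, F) = (F + 4*(-1)**2)/(H + H) = (F + 4*1)/((2*H)) = (F + 4)*(1/(2*H)) = (4 + F)*(1/(2*H)) = (4 + F)/(2*H))
1/(-829 + G(4 - 14, y)) = 1/(-829 + (4 - 18)/(2*(4 - 14))) = 1/(-829 + (1/2)*(-14)/(-10)) = 1/(-829 + (1/2)*(-1/10)*(-14)) = 1/(-829 + 7/10) = 1/(-8283/10) = -10/8283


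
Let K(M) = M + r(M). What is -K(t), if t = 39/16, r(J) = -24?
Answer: 345/16 ≈ 21.563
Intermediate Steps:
t = 39/16 (t = (1/16)*39 = 39/16 ≈ 2.4375)
K(M) = -24 + M (K(M) = M - 24 = -24 + M)
-K(t) = -(-24 + 39/16) = -1*(-345/16) = 345/16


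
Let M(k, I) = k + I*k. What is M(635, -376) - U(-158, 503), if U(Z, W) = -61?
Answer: -238064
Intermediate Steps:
M(635, -376) - U(-158, 503) = 635*(1 - 376) - 1*(-61) = 635*(-375) + 61 = -238125 + 61 = -238064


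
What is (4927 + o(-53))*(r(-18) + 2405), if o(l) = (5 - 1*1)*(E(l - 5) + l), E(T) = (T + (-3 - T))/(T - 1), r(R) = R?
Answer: 664056239/59 ≈ 1.1255e+7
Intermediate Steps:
E(T) = -3/(-1 + T)
o(l) = -12/(-6 + l) + 4*l (o(l) = (5 - 1*1)*(-3/(-1 + (l - 5)) + l) = (5 - 1)*(-3/(-1 + (-5 + l)) + l) = 4*(-3/(-6 + l) + l) = 4*(l - 3/(-6 + l)) = -12/(-6 + l) + 4*l)
(4927 + o(-53))*(r(-18) + 2405) = (4927 + 4*(-3 - 53*(-6 - 53))/(-6 - 53))*(-18 + 2405) = (4927 + 4*(-3 - 53*(-59))/(-59))*2387 = (4927 + 4*(-1/59)*(-3 + 3127))*2387 = (4927 + 4*(-1/59)*3124)*2387 = (4927 - 12496/59)*2387 = (278197/59)*2387 = 664056239/59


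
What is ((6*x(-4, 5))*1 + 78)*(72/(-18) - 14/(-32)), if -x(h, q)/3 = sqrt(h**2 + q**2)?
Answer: -2223/8 + 513*sqrt(41)/8 ≈ 132.73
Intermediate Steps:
x(h, q) = -3*sqrt(h**2 + q**2)
((6*x(-4, 5))*1 + 78)*(72/(-18) - 14/(-32)) = ((6*(-3*sqrt((-4)**2 + 5**2)))*1 + 78)*(72/(-18) - 14/(-32)) = ((6*(-3*sqrt(16 + 25)))*1 + 78)*(72*(-1/18) - 14*(-1/32)) = ((6*(-3*sqrt(41)))*1 + 78)*(-4 + 7/16) = (-18*sqrt(41)*1 + 78)*(-57/16) = (-18*sqrt(41) + 78)*(-57/16) = (78 - 18*sqrt(41))*(-57/16) = -2223/8 + 513*sqrt(41)/8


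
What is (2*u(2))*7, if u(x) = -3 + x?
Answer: -14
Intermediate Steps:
(2*u(2))*7 = (2*(-3 + 2))*7 = (2*(-1))*7 = -2*7 = -14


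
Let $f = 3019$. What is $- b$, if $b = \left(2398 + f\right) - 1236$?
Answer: $-4181$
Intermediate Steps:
$b = 4181$ ($b = \left(2398 + 3019\right) - 1236 = 5417 - 1236 = 4181$)
$- b = \left(-1\right) 4181 = -4181$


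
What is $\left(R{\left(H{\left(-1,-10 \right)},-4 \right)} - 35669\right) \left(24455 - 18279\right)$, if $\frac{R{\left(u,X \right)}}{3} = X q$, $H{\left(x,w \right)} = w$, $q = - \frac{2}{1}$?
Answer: $-220143520$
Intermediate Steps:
$q = -2$ ($q = \left(-2\right) 1 = -2$)
$R{\left(u,X \right)} = - 6 X$ ($R{\left(u,X \right)} = 3 X \left(-2\right) = 3 \left(- 2 X\right) = - 6 X$)
$\left(R{\left(H{\left(-1,-10 \right)},-4 \right)} - 35669\right) \left(24455 - 18279\right) = \left(\left(-6\right) \left(-4\right) - 35669\right) \left(24455 - 18279\right) = \left(24 - 35669\right) 6176 = \left(-35645\right) 6176 = -220143520$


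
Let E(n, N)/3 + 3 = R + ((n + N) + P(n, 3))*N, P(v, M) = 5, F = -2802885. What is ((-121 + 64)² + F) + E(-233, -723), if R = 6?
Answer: -736908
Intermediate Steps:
E(n, N) = 9 + 3*N*(5 + N + n) (E(n, N) = -9 + 3*(6 + ((n + N) + 5)*N) = -9 + 3*(6 + ((N + n) + 5)*N) = -9 + 3*(6 + (5 + N + n)*N) = -9 + 3*(6 + N*(5 + N + n)) = -9 + (18 + 3*N*(5 + N + n)) = 9 + 3*N*(5 + N + n))
((-121 + 64)² + F) + E(-233, -723) = ((-121 + 64)² - 2802885) + (9 + 3*(-723)² + 15*(-723) + 3*(-723)*(-233)) = ((-57)² - 2802885) + (9 + 3*522729 - 10845 + 505377) = (3249 - 2802885) + (9 + 1568187 - 10845 + 505377) = -2799636 + 2062728 = -736908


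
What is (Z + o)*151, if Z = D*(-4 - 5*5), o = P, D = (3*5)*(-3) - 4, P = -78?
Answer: 202793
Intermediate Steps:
D = -49 (D = 15*(-3) - 4 = -45 - 4 = -49)
o = -78
Z = 1421 (Z = -49*(-4 - 5*5) = -49*(-4 - 25) = -49*(-29) = 1421)
(Z + o)*151 = (1421 - 78)*151 = 1343*151 = 202793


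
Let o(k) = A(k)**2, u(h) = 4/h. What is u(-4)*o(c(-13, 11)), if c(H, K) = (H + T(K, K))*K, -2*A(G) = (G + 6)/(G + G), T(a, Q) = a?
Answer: -4/121 ≈ -0.033058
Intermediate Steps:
A(G) = -(6 + G)/(4*G) (A(G) = -(G + 6)/(2*(G + G)) = -(6 + G)/(2*(2*G)) = -(6 + G)*1/(2*G)/2 = -(6 + G)/(4*G))
c(H, K) = K*(H + K) (c(H, K) = (H + K)*K = K*(H + K))
o(k) = (-6 - k)**2/(16*k**2) (o(k) = ((-6 - k)/(4*k))**2 = (-6 - k)**2/(16*k**2))
u(-4)*o(c(-13, 11)) = (4/(-4))*((6 + 11*(-13 + 11))**2/(16*(11*(-13 + 11))**2)) = (4*(-1/4))*((6 + 11*(-2))**2/(16*(11*(-2))**2)) = -(6 - 22)**2/(16*(-22)**2) = -(-16)**2/(16*484) = -256/(16*484) = -1*4/121 = -4/121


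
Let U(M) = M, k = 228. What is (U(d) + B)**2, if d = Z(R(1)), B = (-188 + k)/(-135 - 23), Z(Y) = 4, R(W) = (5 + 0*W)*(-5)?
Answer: 87616/6241 ≈ 14.039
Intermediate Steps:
R(W) = -25 (R(W) = (5 + 0)*(-5) = 5*(-5) = -25)
B = -20/79 (B = (-188 + 228)/(-135 - 23) = 40/(-158) = 40*(-1/158) = -20/79 ≈ -0.25316)
d = 4
(U(d) + B)**2 = (4 - 20/79)**2 = (296/79)**2 = 87616/6241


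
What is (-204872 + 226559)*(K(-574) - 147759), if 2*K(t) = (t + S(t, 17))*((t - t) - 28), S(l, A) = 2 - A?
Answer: -3025618431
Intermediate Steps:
K(t) = 210 - 14*t (K(t) = ((t + (2 - 1*17))*((t - t) - 28))/2 = ((t + (2 - 17))*(0 - 28))/2 = ((t - 15)*(-28))/2 = ((-15 + t)*(-28))/2 = (420 - 28*t)/2 = 210 - 14*t)
(-204872 + 226559)*(K(-574) - 147759) = (-204872 + 226559)*((210 - 14*(-574)) - 147759) = 21687*((210 + 8036) - 147759) = 21687*(8246 - 147759) = 21687*(-139513) = -3025618431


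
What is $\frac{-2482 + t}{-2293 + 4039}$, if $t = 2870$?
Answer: $\frac{2}{9} \approx 0.22222$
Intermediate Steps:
$\frac{-2482 + t}{-2293 + 4039} = \frac{-2482 + 2870}{-2293 + 4039} = \frac{388}{1746} = 388 \cdot \frac{1}{1746} = \frac{2}{9}$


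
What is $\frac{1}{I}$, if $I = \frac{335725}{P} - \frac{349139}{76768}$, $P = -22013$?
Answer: $- \frac{1689893984}{33458533607} \approx -0.050507$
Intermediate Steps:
$I = - \frac{33458533607}{1689893984}$ ($I = \frac{335725}{-22013} - \frac{349139}{76768} = 335725 \left(- \frac{1}{22013}\right) - \frac{349139}{76768} = - \frac{335725}{22013} - \frac{349139}{76768} = - \frac{33458533607}{1689893984} \approx -19.799$)
$\frac{1}{I} = \frac{1}{- \frac{33458533607}{1689893984}} = - \frac{1689893984}{33458533607}$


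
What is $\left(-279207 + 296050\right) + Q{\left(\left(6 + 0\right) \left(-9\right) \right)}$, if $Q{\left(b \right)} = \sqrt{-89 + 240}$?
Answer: $16843 + \sqrt{151} \approx 16855.0$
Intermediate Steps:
$Q{\left(b \right)} = \sqrt{151}$
$\left(-279207 + 296050\right) + Q{\left(\left(6 + 0\right) \left(-9\right) \right)} = \left(-279207 + 296050\right) + \sqrt{151} = 16843 + \sqrt{151}$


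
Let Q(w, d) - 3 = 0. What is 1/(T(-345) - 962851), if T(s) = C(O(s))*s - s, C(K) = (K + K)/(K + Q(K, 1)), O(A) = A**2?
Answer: -19838/19107881903 ≈ -1.0382e-6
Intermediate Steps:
Q(w, d) = 3 (Q(w, d) = 3 + 0 = 3)
C(K) = 2*K/(3 + K) (C(K) = (K + K)/(K + 3) = (2*K)/(3 + K) = 2*K/(3 + K))
T(s) = -s + 2*s**3/(3 + s**2) (T(s) = (2*s**2/(3 + s**2))*s - s = 2*s**3/(3 + s**2) - s = -s + 2*s**3/(3 + s**2))
1/(T(-345) - 962851) = 1/(-345*(-3 + (-345)**2)/(3 + (-345)**2) - 962851) = 1/(-345*(-3 + 119025)/(3 + 119025) - 962851) = 1/(-345*119022/119028 - 962851) = 1/(-345*1/119028*119022 - 962851) = 1/(-6843765/19838 - 962851) = 1/(-19107881903/19838) = -19838/19107881903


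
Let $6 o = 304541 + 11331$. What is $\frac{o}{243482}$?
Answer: $\frac{78968}{365223} \approx 0.21622$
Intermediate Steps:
$o = \frac{157936}{3}$ ($o = \frac{304541 + 11331}{6} = \frac{1}{6} \cdot 315872 = \frac{157936}{3} \approx 52645.0$)
$\frac{o}{243482} = \frac{157936}{3 \cdot 243482} = \frac{157936}{3} \cdot \frac{1}{243482} = \frac{78968}{365223}$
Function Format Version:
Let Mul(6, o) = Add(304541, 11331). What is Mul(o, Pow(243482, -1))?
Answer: Rational(78968, 365223) ≈ 0.21622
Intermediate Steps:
o = Rational(157936, 3) (o = Mul(Rational(1, 6), Add(304541, 11331)) = Mul(Rational(1, 6), 315872) = Rational(157936, 3) ≈ 52645.)
Mul(o, Pow(243482, -1)) = Mul(Rational(157936, 3), Pow(243482, -1)) = Mul(Rational(157936, 3), Rational(1, 243482)) = Rational(78968, 365223)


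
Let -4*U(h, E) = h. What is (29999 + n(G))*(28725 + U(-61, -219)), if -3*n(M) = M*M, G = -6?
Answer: 3447335507/4 ≈ 8.6183e+8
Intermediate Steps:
U(h, E) = -h/4
n(M) = -M²/3 (n(M) = -M*M/3 = -M²/3)
(29999 + n(G))*(28725 + U(-61, -219)) = (29999 - ⅓*(-6)²)*(28725 - ¼*(-61)) = (29999 - ⅓*36)*(28725 + 61/4) = (29999 - 12)*(114961/4) = 29987*(114961/4) = 3447335507/4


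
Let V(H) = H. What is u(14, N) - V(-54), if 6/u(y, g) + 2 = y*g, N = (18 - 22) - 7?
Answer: 1403/26 ≈ 53.962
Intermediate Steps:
N = -11 (N = -4 - 7 = -11)
u(y, g) = 6/(-2 + g*y) (u(y, g) = 6/(-2 + y*g) = 6/(-2 + g*y))
u(14, N) - V(-54) = 6/(-2 - 11*14) - 1*(-54) = 6/(-2 - 154) + 54 = 6/(-156) + 54 = 6*(-1/156) + 54 = -1/26 + 54 = 1403/26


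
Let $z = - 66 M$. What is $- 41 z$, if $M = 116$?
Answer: $313896$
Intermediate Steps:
$z = -7656$ ($z = \left(-66\right) 116 = -7656$)
$- 41 z = \left(-41\right) \left(-7656\right) = 313896$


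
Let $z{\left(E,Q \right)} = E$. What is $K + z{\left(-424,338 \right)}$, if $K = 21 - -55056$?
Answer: $54653$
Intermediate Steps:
$K = 55077$ ($K = 21 + 55056 = 55077$)
$K + z{\left(-424,338 \right)} = 55077 - 424 = 54653$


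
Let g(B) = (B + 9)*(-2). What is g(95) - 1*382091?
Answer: -382299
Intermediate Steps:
g(B) = -18 - 2*B (g(B) = (9 + B)*(-2) = -18 - 2*B)
g(95) - 1*382091 = (-18 - 2*95) - 1*382091 = (-18 - 190) - 382091 = -208 - 382091 = -382299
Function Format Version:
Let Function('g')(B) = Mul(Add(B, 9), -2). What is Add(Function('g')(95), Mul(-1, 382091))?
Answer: -382299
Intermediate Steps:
Function('g')(B) = Add(-18, Mul(-2, B)) (Function('g')(B) = Mul(Add(9, B), -2) = Add(-18, Mul(-2, B)))
Add(Function('g')(95), Mul(-1, 382091)) = Add(Add(-18, Mul(-2, 95)), Mul(-1, 382091)) = Add(Add(-18, -190), -382091) = Add(-208, -382091) = -382299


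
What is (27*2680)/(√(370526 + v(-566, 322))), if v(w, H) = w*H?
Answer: 12060*√188274/31379 ≈ 166.76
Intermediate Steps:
v(w, H) = H*w
(27*2680)/(√(370526 + v(-566, 322))) = (27*2680)/(√(370526 + 322*(-566))) = 72360/(√(370526 - 182252)) = 72360/(√188274) = 72360*(√188274/188274) = 12060*√188274/31379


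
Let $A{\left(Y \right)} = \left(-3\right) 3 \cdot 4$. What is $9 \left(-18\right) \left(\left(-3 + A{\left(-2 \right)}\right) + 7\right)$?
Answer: $5184$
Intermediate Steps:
$A{\left(Y \right)} = -36$ ($A{\left(Y \right)} = \left(-9\right) 4 = -36$)
$9 \left(-18\right) \left(\left(-3 + A{\left(-2 \right)}\right) + 7\right) = 9 \left(-18\right) \left(\left(-3 - 36\right) + 7\right) = - 162 \left(-39 + 7\right) = \left(-162\right) \left(-32\right) = 5184$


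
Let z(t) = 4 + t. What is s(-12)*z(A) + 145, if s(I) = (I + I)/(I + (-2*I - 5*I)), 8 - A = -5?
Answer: 418/3 ≈ 139.33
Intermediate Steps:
A = 13 (A = 8 - 1*(-5) = 8 + 5 = 13)
s(I) = -⅓ (s(I) = (2*I)/(I - 7*I) = (2*I)/((-6*I)) = (2*I)*(-1/(6*I)) = -⅓)
s(-12)*z(A) + 145 = -(4 + 13)/3 + 145 = -⅓*17 + 145 = -17/3 + 145 = 418/3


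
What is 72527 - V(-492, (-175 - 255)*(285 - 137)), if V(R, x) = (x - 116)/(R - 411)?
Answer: 3115625/43 ≈ 72456.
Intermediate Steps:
V(R, x) = (-116 + x)/(-411 + R)
72527 - V(-492, (-175 - 255)*(285 - 137)) = 72527 - (-116 + (-175 - 255)*(285 - 137))/(-411 - 492) = 72527 - (-116 - 430*148)/(-903) = 72527 - (-1)*(-116 - 63640)/903 = 72527 - (-1)*(-63756)/903 = 72527 - 1*3036/43 = 72527 - 3036/43 = 3115625/43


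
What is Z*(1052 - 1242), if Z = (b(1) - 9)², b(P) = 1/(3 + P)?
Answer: -116375/8 ≈ -14547.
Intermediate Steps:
Z = 1225/16 (Z = (1/(3 + 1) - 9)² = (1/4 - 9)² = (¼ - 9)² = (-35/4)² = 1225/16 ≈ 76.563)
Z*(1052 - 1242) = 1225*(1052 - 1242)/16 = (1225/16)*(-190) = -116375/8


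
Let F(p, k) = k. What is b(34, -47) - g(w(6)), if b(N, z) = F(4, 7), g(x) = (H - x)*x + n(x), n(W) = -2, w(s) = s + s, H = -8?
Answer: 249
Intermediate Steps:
w(s) = 2*s
g(x) = -2 + x*(-8 - x) (g(x) = (-8 - x)*x - 2 = x*(-8 - x) - 2 = -2 + x*(-8 - x))
b(N, z) = 7
b(34, -47) - g(w(6)) = 7 - (-2 - (2*6)**2 - 16*6) = 7 - (-2 - 1*12**2 - 8*12) = 7 - (-2 - 1*144 - 96) = 7 - (-2 - 144 - 96) = 7 - 1*(-242) = 7 + 242 = 249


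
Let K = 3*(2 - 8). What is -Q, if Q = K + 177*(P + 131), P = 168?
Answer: -52905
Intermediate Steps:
K = -18 (K = 3*(-6) = -18)
Q = 52905 (Q = -18 + 177*(168 + 131) = -18 + 177*299 = -18 + 52923 = 52905)
-Q = -1*52905 = -52905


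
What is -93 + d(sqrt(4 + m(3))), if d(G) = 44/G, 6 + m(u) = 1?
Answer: -93 - 44*I ≈ -93.0 - 44.0*I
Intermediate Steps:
m(u) = -5 (m(u) = -6 + 1 = -5)
-93 + d(sqrt(4 + m(3))) = -93 + 44/(sqrt(4 - 5)) = -93 + 44/(sqrt(-1)) = -93 + 44/I = -93 + 44*(-I) = -93 - 44*I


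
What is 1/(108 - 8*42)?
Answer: -1/228 ≈ -0.0043860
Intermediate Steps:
1/(108 - 8*42) = 1/(108 - 336) = 1/(-228) = -1/228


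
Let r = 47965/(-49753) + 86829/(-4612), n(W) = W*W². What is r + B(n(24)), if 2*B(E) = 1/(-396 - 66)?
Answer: -23842697294/1204669389 ≈ -19.792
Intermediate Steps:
n(W) = W³
r = -4541217817/229460836 (r = 47965*(-1/49753) + 86829*(-1/4612) = -47965/49753 - 86829/4612 = -4541217817/229460836 ≈ -19.791)
B(E) = -1/924 (B(E) = 1/(2*(-396 - 66)) = (½)/(-462) = (½)*(-1/462) = -1/924)
r + B(n(24)) = -4541217817/229460836 - 1/924 = -23842697294/1204669389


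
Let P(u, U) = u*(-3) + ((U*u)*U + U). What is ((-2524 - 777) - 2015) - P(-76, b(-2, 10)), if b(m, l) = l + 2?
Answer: 5388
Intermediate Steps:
b(m, l) = 2 + l
P(u, U) = U - 3*u + u*U² (P(u, U) = -3*u + (u*U² + U) = -3*u + (U + u*U²) = U - 3*u + u*U²)
((-2524 - 777) - 2015) - P(-76, b(-2, 10)) = ((-2524 - 777) - 2015) - ((2 + 10) - 3*(-76) - 76*(2 + 10)²) = (-3301 - 2015) - (12 + 228 - 76*12²) = -5316 - (12 + 228 - 76*144) = -5316 - (12 + 228 - 10944) = -5316 - 1*(-10704) = -5316 + 10704 = 5388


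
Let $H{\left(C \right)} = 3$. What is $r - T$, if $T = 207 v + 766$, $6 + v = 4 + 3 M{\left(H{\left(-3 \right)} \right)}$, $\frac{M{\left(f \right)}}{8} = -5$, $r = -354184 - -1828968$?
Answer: $1499272$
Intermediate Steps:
$r = 1474784$ ($r = -354184 + 1828968 = 1474784$)
$M{\left(f \right)} = -40$ ($M{\left(f \right)} = 8 \left(-5\right) = -40$)
$v = -122$ ($v = -6 + \left(4 + 3 \left(-40\right)\right) = -6 + \left(4 - 120\right) = -6 - 116 = -122$)
$T = -24488$ ($T = 207 \left(-122\right) + 766 = -25254 + 766 = -24488$)
$r - T = 1474784 - -24488 = 1474784 + 24488 = 1499272$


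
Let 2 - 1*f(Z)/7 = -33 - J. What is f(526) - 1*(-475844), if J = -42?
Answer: 475795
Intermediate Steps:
f(Z) = -49 (f(Z) = 14 - 7*(-33 - 1*(-42)) = 14 - 7*(-33 + 42) = 14 - 7*9 = 14 - 63 = -49)
f(526) - 1*(-475844) = -49 - 1*(-475844) = -49 + 475844 = 475795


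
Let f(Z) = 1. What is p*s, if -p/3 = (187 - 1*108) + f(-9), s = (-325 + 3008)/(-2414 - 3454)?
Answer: 53660/489 ≈ 109.73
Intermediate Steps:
s = -2683/5868 (s = 2683/(-5868) = 2683*(-1/5868) = -2683/5868 ≈ -0.45723)
p = -240 (p = -3*((187 - 1*108) + 1) = -3*((187 - 108) + 1) = -3*(79 + 1) = -3*80 = -240)
p*s = -240*(-2683/5868) = 53660/489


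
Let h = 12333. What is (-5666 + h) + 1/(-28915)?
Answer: 192776304/28915 ≈ 6667.0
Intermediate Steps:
(-5666 + h) + 1/(-28915) = (-5666 + 12333) + 1/(-28915) = 6667 - 1/28915 = 192776304/28915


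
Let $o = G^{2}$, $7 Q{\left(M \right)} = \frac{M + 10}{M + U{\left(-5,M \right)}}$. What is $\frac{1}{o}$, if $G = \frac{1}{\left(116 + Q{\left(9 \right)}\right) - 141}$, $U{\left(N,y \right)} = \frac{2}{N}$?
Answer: $\frac{55204900}{90601} \approx 609.32$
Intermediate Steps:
$Q{\left(M \right)} = \frac{10 + M}{7 \left(- \frac{2}{5} + M\right)}$ ($Q{\left(M \right)} = \frac{\left(M + 10\right) \frac{1}{M + \frac{2}{-5}}}{7} = \frac{\left(10 + M\right) \frac{1}{M + 2 \left(- \frac{1}{5}\right)}}{7} = \frac{\left(10 + M\right) \frac{1}{M - \frac{2}{5}}}{7} = \frac{\left(10 + M\right) \frac{1}{- \frac{2}{5} + M}}{7} = \frac{\frac{1}{- \frac{2}{5} + M} \left(10 + M\right)}{7} = \frac{10 + M}{7 \left(- \frac{2}{5} + M\right)}$)
$G = - \frac{301}{7430}$ ($G = \frac{1}{\left(116 + \frac{5 \left(10 + 9\right)}{7 \left(-2 + 5 \cdot 9\right)}\right) - 141} = \frac{1}{\left(116 + \frac{5}{7} \frac{1}{-2 + 45} \cdot 19\right) - 141} = \frac{1}{\left(116 + \frac{5}{7} \cdot \frac{1}{43} \cdot 19\right) - 141} = \frac{1}{\left(116 + \frac{95}{301}\right) - 141} = \frac{1}{\frac{35011}{301} - 141} = \frac{1}{- \frac{7430}{301}} = - \frac{301}{7430} \approx -0.040511$)
$o = \frac{90601}{55204900}$ ($o = \left(- \frac{301}{7430}\right)^{2} = \frac{90601}{55204900} \approx 0.0016412$)
$\frac{1}{o} = \frac{1}{\frac{90601}{55204900}} = \frac{55204900}{90601}$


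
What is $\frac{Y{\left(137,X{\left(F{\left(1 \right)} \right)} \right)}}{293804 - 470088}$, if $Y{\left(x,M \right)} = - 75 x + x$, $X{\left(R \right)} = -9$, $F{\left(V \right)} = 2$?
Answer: $\frac{5069}{88142} \approx 0.057509$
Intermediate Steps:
$Y{\left(x,M \right)} = - 74 x$
$\frac{Y{\left(137,X{\left(F{\left(1 \right)} \right)} \right)}}{293804 - 470088} = \frac{\left(-74\right) 137}{293804 - 470088} = - \frac{10138}{293804 - 470088} = - \frac{10138}{-176284} = \left(-10138\right) \left(- \frac{1}{176284}\right) = \frac{5069}{88142}$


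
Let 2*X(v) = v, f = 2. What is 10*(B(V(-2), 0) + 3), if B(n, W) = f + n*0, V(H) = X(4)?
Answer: 50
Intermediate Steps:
X(v) = v/2
V(H) = 2 (V(H) = (1/2)*4 = 2)
B(n, W) = 2 (B(n, W) = 2 + n*0 = 2 + 0 = 2)
10*(B(V(-2), 0) + 3) = 10*(2 + 3) = 10*5 = 50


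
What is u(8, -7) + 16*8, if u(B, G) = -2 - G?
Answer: 133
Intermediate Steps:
u(8, -7) + 16*8 = (-2 - 1*(-7)) + 16*8 = (-2 + 7) + 128 = 5 + 128 = 133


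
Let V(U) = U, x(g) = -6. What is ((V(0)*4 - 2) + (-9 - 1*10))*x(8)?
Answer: 126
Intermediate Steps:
((V(0)*4 - 2) + (-9 - 1*10))*x(8) = ((0*4 - 2) + (-9 - 1*10))*(-6) = ((0 - 2) + (-9 - 10))*(-6) = (-2 - 19)*(-6) = -21*(-6) = 126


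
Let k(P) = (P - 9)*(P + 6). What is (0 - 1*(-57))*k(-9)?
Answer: 3078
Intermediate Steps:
k(P) = (-9 + P)*(6 + P)
(0 - 1*(-57))*k(-9) = (0 - 1*(-57))*(-54 + (-9)**2 - 3*(-9)) = (0 + 57)*(-54 + 81 + 27) = 57*54 = 3078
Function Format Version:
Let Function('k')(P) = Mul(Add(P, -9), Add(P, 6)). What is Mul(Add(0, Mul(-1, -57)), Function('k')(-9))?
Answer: 3078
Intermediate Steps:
Function('k')(P) = Mul(Add(-9, P), Add(6, P))
Mul(Add(0, Mul(-1, -57)), Function('k')(-9)) = Mul(Add(0, Mul(-1, -57)), Add(-54, Pow(-9, 2), Mul(-3, -9))) = Mul(Add(0, 57), Add(-54, 81, 27)) = Mul(57, 54) = 3078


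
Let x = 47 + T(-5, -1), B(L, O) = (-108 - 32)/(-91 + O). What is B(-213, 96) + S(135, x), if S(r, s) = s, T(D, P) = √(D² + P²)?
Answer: 19 + √26 ≈ 24.099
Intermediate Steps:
B(L, O) = -140/(-91 + O)
x = 47 + √26 (x = 47 + √((-5)² + (-1)²) = 47 + √(25 + 1) = 47 + √26 ≈ 52.099)
B(-213, 96) + S(135, x) = -140/(-91 + 96) + (47 + √26) = -140/5 + (47 + √26) = -140*⅕ + (47 + √26) = -28 + (47 + √26) = 19 + √26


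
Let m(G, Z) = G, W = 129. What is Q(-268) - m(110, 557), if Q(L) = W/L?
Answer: -29609/268 ≈ -110.48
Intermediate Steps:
Q(L) = 129/L
Q(-268) - m(110, 557) = 129/(-268) - 1*110 = 129*(-1/268) - 110 = -129/268 - 110 = -29609/268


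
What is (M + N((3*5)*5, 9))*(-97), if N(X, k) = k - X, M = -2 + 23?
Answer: 4365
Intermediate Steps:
M = 21
(M + N((3*5)*5, 9))*(-97) = (21 + (9 - 3*5*5))*(-97) = (21 + (9 - 15*5))*(-97) = (21 + (9 - 1*75))*(-97) = (21 + (9 - 75))*(-97) = (21 - 66)*(-97) = -45*(-97) = 4365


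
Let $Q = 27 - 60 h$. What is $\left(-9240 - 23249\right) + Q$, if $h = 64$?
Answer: $-36302$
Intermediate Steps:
$Q = -3813$ ($Q = 27 - 3840 = -3813$)
$\left(-9240 - 23249\right) + Q = \left(-9240 - 23249\right) - 3813 = -32489 - 3813 = -36302$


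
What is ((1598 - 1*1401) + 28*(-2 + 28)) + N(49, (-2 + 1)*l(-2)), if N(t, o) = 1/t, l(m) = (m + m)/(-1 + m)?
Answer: 45326/49 ≈ 925.02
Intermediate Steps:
l(m) = 2*m/(-1 + m) (l(m) = (2*m)/(-1 + m) = 2*m/(-1 + m))
((1598 - 1*1401) + 28*(-2 + 28)) + N(49, (-2 + 1)*l(-2)) = ((1598 - 1*1401) + 28*(-2 + 28)) + 1/49 = ((1598 - 1401) + 28*26) + 1/49 = (197 + 728) + 1/49 = 925 + 1/49 = 45326/49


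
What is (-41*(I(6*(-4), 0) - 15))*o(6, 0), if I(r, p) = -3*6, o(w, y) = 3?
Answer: 4059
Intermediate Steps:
I(r, p) = -18
(-41*(I(6*(-4), 0) - 15))*o(6, 0) = -41*(-18 - 15)*3 = -41*(-33)*3 = 1353*3 = 4059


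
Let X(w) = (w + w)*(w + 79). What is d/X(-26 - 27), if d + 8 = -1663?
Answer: 1671/2756 ≈ 0.60631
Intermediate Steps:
X(w) = 2*w*(79 + w) (X(w) = (2*w)*(79 + w) = 2*w*(79 + w))
d = -1671 (d = -8 - 1663 = -1671)
d/X(-26 - 27) = -1671*1/(2*(-26 - 27)*(79 + (-26 - 27))) = -1671*(-1/(106*(79 - 53))) = -1671/(2*(-53)*26) = -1671/(-2756) = -1671*(-1/2756) = 1671/2756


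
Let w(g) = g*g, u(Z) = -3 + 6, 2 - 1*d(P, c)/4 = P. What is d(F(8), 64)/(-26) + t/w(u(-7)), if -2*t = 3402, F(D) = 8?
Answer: -2445/13 ≈ -188.08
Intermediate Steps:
d(P, c) = 8 - 4*P
u(Z) = 3
t = -1701 (t = -½*3402 = -1701)
w(g) = g²
d(F(8), 64)/(-26) + t/w(u(-7)) = (8 - 4*8)/(-26) - 1701/(3²) = (8 - 32)*(-1/26) - 1701/9 = -24*(-1/26) - 1701*⅑ = 12/13 - 189 = -2445/13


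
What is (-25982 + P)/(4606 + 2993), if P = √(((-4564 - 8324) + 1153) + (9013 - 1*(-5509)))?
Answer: -25982/7599 + √2787/7599 ≈ -3.4122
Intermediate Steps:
P = √2787 (P = √((-12888 + 1153) + (9013 + 5509)) = √(-11735 + 14522) = √2787 ≈ 52.792)
(-25982 + P)/(4606 + 2993) = (-25982 + √2787)/(4606 + 2993) = (-25982 + √2787)/7599 = (-25982 + √2787)*(1/7599) = -25982/7599 + √2787/7599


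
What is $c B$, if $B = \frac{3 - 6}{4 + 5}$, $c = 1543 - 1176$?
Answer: $- \frac{367}{3} \approx -122.33$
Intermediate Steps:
$c = 367$ ($c = 1543 - 1176 = 367$)
$B = - \frac{1}{3}$ ($B = - \frac{3}{9} = \left(-3\right) \frac{1}{9} = - \frac{1}{3} \approx -0.33333$)
$c B = 367 \left(- \frac{1}{3}\right) = - \frac{367}{3}$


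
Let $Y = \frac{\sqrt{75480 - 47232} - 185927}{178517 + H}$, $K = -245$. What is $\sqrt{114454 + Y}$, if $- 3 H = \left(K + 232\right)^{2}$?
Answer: $\frac{\sqrt{32806096153638154 + 3212292 \sqrt{7062}}}{535382} \approx 338.31$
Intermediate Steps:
$H = - \frac{169}{3}$ ($H = - \frac{\left(-245 + 232\right)^{2}}{3} = - \frac{\left(-13\right)^{2}}{3} = \left(- \frac{1}{3}\right) 169 = - \frac{169}{3} \approx -56.333$)
$Y = - \frac{557781}{535382} + \frac{3 \sqrt{7062}}{267691}$ ($Y = \frac{\sqrt{75480 - 47232} - 185927}{178517 - \frac{169}{3}} = \frac{\sqrt{28248} - 185927}{\frac{535382}{3}} = \left(2 \sqrt{7062} - 185927\right) \frac{3}{535382} = \left(-185927 + 2 \sqrt{7062}\right) \frac{3}{535382} = - \frac{557781}{535382} + \frac{3 \sqrt{7062}}{267691} \approx -1.0409$)
$\sqrt{114454 + Y} = \sqrt{114454 - \left(\frac{557781}{535382} - \frac{3 \sqrt{7062}}{267691}\right)} = \sqrt{\frac{61276053647}{535382} + \frac{3 \sqrt{7062}}{267691}}$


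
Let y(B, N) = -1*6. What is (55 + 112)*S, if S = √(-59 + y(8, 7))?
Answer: 167*I*√65 ≈ 1346.4*I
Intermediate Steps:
y(B, N) = -6
S = I*√65 (S = √(-59 - 6) = √(-65) = I*√65 ≈ 8.0623*I)
(55 + 112)*S = (55 + 112)*(I*√65) = 167*(I*√65) = 167*I*√65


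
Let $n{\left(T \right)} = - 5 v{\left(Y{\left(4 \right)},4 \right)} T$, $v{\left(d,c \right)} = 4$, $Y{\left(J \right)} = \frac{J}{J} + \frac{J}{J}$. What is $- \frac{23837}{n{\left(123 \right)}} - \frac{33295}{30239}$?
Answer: $\frac{638901343}{74387940} \approx 8.5888$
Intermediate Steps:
$Y{\left(J \right)} = 2$ ($Y{\left(J \right)} = 1 + 1 = 2$)
$n{\left(T \right)} = - 20 T$ ($n{\left(T \right)} = \left(-5\right) 4 T = - 20 T$)
$- \frac{23837}{n{\left(123 \right)}} - \frac{33295}{30239} = - \frac{23837}{\left(-20\right) 123} - \frac{33295}{30239} = - \frac{23837}{-2460} - \frac{33295}{30239} = \left(-23837\right) \left(- \frac{1}{2460}\right) - \frac{33295}{30239} = \frac{23837}{2460} - \frac{33295}{30239} = \frac{638901343}{74387940}$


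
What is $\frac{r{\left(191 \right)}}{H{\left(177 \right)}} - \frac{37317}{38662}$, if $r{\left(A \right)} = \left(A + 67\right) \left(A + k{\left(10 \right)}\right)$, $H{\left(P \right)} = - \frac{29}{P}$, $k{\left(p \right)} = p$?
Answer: $- \frac{354874399485}{1121198} \approx -3.1651 \cdot 10^{5}$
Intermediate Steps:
$r{\left(A \right)} = \left(10 + A\right) \left(67 + A\right)$ ($r{\left(A \right)} = \left(A + 67\right) \left(A + 10\right) = \left(67 + A\right) \left(10 + A\right) = \left(10 + A\right) \left(67 + A\right)$)
$\frac{r{\left(191 \right)}}{H{\left(177 \right)}} - \frac{37317}{38662} = \frac{670 + 191^{2} + 77 \cdot 191}{\left(-29\right) \frac{1}{177}} - \frac{37317}{38662} = \frac{670 + 36481 + 14707}{\left(-29\right) \frac{1}{177}} - \frac{37317}{38662} = \frac{51858}{- \frac{29}{177}} - \frac{37317}{38662} = 51858 \left(- \frac{177}{29}\right) - \frac{37317}{38662} = - \frac{9178866}{29} - \frac{37317}{38662} = - \frac{354874399485}{1121198}$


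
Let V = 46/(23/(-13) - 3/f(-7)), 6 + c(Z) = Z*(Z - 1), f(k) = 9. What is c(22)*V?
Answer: -409032/41 ≈ -9976.4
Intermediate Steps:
c(Z) = -6 + Z*(-1 + Z) (c(Z) = -6 + Z*(Z - 1) = -6 + Z*(-1 + Z))
V = -897/41 (V = 46/(23/(-13) - 3/9) = 46/(23*(-1/13) - 3*⅑) = 46/(-23/13 - ⅓) = 46/(-82/39) = 46*(-39/82) = -897/41 ≈ -21.878)
c(22)*V = (-6 + 22² - 1*22)*(-897/41) = (-6 + 484 - 22)*(-897/41) = 456*(-897/41) = -409032/41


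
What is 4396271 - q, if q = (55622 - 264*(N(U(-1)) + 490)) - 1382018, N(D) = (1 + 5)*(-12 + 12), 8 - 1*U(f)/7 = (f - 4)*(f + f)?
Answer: 5852027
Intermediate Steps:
U(f) = 56 - 14*f*(-4 + f) (U(f) = 56 - 7*(f - 4)*(f + f) = 56 - 7*(-4 + f)*2*f = 56 - 14*f*(-4 + f))
N(D) = 0 (N(D) = 6*0 = 0)
q = -1455756 (q = (55622 - 264*(0 + 490)) - 1382018 = (55622 - 264*490) - 1382018 = (55622 - 129360) - 1382018 = -73738 - 1382018 = -1455756)
4396271 - q = 4396271 - 1*(-1455756) = 4396271 + 1455756 = 5852027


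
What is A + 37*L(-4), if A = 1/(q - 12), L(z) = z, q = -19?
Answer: -4589/31 ≈ -148.03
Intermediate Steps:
A = -1/31 (A = 1/(-19 - 12) = 1/(-31) = -1/31 ≈ -0.032258)
A + 37*L(-4) = -1/31 + 37*(-4) = -1/31 - 148 = -4589/31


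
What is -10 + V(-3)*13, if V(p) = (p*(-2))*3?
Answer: 224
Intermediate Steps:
V(p) = -6*p (V(p) = -2*p*3 = -6*p)
-10 + V(-3)*13 = -10 - 6*(-3)*13 = -10 + 18*13 = -10 + 234 = 224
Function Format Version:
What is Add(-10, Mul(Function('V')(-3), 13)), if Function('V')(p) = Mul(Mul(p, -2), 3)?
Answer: 224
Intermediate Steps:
Function('V')(p) = Mul(-6, p) (Function('V')(p) = Mul(Mul(-2, p), 3) = Mul(-6, p))
Add(-10, Mul(Function('V')(-3), 13)) = Add(-10, Mul(Mul(-6, -3), 13)) = Add(-10, Mul(18, 13)) = Add(-10, 234) = 224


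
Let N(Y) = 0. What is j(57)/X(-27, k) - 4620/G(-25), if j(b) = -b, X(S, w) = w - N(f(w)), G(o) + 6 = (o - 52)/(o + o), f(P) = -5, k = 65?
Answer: 15002289/14495 ≈ 1035.0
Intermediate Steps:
G(o) = -6 + (-52 + o)/(2*o) (G(o) = -6 + (o - 52)/(o + o) = -6 + (-52 + o)/((2*o)) = -6 + (-52 + o)*(1/(2*o)) = -6 + (-52 + o)/(2*o))
X(S, w) = w (X(S, w) = w - 1*0 = w + 0 = w)
j(57)/X(-27, k) - 4620/G(-25) = -1*57/65 - 4620/(-11/2 - 26/(-25)) = -57*1/65 - 4620/(-11/2 - 26*(-1/25)) = -57/65 - 4620/(-11/2 + 26/25) = -57/65 - 4620/(-223/50) = -57/65 - 4620*(-50/223) = -57/65 + 231000/223 = 15002289/14495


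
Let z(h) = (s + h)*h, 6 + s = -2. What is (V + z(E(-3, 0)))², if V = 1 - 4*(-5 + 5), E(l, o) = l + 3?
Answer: 1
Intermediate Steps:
s = -8 (s = -6 - 2 = -8)
E(l, o) = 3 + l
z(h) = h*(-8 + h) (z(h) = (-8 + h)*h = h*(-8 + h))
V = 1 (V = 1 - 4*0 = 1 + 0 = 1)
(V + z(E(-3, 0)))² = (1 + (3 - 3)*(-8 + (3 - 3)))² = (1 + 0*(-8 + 0))² = (1 + 0*(-8))² = (1 + 0)² = 1² = 1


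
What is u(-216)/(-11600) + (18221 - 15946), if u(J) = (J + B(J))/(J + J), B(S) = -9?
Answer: 50668799/22272 ≈ 2275.0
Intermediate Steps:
u(J) = (-9 + J)/(2*J) (u(J) = (J - 9)/(J + J) = (-9 + J)/((2*J)) = (-9 + J)*(1/(2*J)) = (-9 + J)/(2*J))
u(-216)/(-11600) + (18221 - 15946) = ((½)*(-9 - 216)/(-216))/(-11600) + (18221 - 15946) = ((½)*(-1/216)*(-225))*(-1/11600) + 2275 = (25/48)*(-1/11600) + 2275 = -1/22272 + 2275 = 50668799/22272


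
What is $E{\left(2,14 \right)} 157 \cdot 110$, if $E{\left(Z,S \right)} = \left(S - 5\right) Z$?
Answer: $310860$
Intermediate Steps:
$E{\left(Z,S \right)} = Z \left(-5 + S\right)$ ($E{\left(Z,S \right)} = \left(-5 + S\right) Z = Z \left(-5 + S\right)$)
$E{\left(2,14 \right)} 157 \cdot 110 = 2 \left(-5 + 14\right) 157 \cdot 110 = 2 \cdot 9 \cdot 157 \cdot 110 = 18 \cdot 157 \cdot 110 = 2826 \cdot 110 = 310860$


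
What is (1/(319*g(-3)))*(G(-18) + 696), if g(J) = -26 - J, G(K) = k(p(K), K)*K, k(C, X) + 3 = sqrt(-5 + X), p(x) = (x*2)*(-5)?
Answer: -750/7337 + 18*I*sqrt(23)/7337 ≈ -0.10222 + 0.011766*I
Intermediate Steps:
p(x) = -10*x (p(x) = (2*x)*(-5) = -10*x)
k(C, X) = -3 + sqrt(-5 + X)
G(K) = K*(-3 + sqrt(-5 + K)) (G(K) = (-3 + sqrt(-5 + K))*K = K*(-3 + sqrt(-5 + K)))
(1/(319*g(-3)))*(G(-18) + 696) = (1/(319*(-26 - 1*(-3))))*(-18*(-3 + sqrt(-5 - 18)) + 696) = (1/(319*(-26 + 3)))*(-18*(-3 + sqrt(-23)) + 696) = ((1/319)/(-23))*(-18*(-3 + I*sqrt(23)) + 696) = ((1/319)*(-1/23))*((54 - 18*I*sqrt(23)) + 696) = -(750 - 18*I*sqrt(23))/7337 = -750/7337 + 18*I*sqrt(23)/7337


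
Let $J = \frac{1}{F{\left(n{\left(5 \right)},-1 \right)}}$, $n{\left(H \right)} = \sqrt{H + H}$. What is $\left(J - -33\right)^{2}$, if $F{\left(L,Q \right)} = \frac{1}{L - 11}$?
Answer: $\left(22 + \sqrt{10}\right)^{2} \approx 633.14$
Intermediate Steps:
$n{\left(H \right)} = \sqrt{2} \sqrt{H}$ ($n{\left(H \right)} = \sqrt{2 H} = \sqrt{2} \sqrt{H}$)
$F{\left(L,Q \right)} = \frac{1}{-11 + L}$
$J = -11 + \sqrt{10}$ ($J = \frac{1}{\frac{1}{-11 + \sqrt{2} \sqrt{5}}} = \frac{1}{\frac{1}{-11 + \sqrt{10}}} = -11 + \sqrt{10} \approx -7.8377$)
$\left(J - -33\right)^{2} = \left(\left(-11 + \sqrt{10}\right) - -33\right)^{2} = \left(\left(-11 + \sqrt{10}\right) + \left(-30 + 63\right)\right)^{2} = \left(\left(-11 + \sqrt{10}\right) + 33\right)^{2} = \left(22 + \sqrt{10}\right)^{2}$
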